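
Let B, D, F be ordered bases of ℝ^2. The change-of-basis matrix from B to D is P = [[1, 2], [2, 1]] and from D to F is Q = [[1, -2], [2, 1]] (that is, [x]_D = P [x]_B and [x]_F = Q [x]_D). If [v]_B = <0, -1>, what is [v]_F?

<0, -5>

Composing the changes, [v]_F = Q P [v]_B.
Q P = [[-3, 0], [4, 5]]; applying this to <0, -1> gives <0, -5>.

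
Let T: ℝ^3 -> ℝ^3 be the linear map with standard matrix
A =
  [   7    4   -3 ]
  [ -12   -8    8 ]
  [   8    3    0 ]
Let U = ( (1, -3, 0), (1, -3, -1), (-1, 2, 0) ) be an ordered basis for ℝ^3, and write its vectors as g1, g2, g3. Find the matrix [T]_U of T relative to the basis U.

[[-3, -1, 0], [1, 1, 2], [3, 2, 1]]

With P the matrix whose columns are g1, ..., g3, [T]_U = P^(-1) A P.
Column by column: T(g1) = A g1 = (-5, 12, -1); its U-coordinates (-3, 1, 3) give column 1.
Continuing for each basis vector yields [T]_U = [[-3, -1, 0], [1, 1, 2], [3, 2, 1]].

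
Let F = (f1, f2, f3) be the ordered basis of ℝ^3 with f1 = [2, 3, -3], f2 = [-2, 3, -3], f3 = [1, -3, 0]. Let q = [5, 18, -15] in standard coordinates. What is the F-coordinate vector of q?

[4, 1, -1]

We seek scalars with c_1 f1 + ... + c_3 f3 = q; equivalently solve M c = q where the columns of M are f1, ..., f3.
Gaussian elimination on [M | q] yields c = (4, 1, -1).
Check: 4f1 + f2 - f3 = [5, 18, -15].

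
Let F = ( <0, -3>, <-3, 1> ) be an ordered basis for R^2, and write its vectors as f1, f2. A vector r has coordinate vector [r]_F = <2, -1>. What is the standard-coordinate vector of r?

The coordinates say r = 2f1 - f2; adding the scaled basis vectors gives <3, -7>.

<3, -7>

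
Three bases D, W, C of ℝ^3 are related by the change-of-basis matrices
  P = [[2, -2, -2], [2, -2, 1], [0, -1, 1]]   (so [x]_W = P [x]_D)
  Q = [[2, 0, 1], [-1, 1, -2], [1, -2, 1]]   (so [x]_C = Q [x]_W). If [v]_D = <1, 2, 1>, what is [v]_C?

First [v]_W = P [v]_D = <-4, -1, -1>.
Then [v]_C = Q [v]_W = <-9, 5, -3>.

<-9, 5, -3>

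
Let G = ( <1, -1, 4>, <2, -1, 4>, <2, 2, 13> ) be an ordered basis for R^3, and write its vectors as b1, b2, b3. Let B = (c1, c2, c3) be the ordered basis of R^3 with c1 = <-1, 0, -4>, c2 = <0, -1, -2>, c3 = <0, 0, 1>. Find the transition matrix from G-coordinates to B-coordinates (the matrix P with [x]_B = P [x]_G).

[[-1, -2, -2], [1, 1, -2], [2, -2, 1]]

Take x = bj: its G-coordinates are the j-th standard unit vector, so P e_j — column j of P — equals [bj]_B.
b1 = -c1 + c2 + 2c3, giving column 1 = <-1, 1, 2>; repeating for each j gives P = [[-1, -2, -2], [1, 1, -2], [2, -2, 1]].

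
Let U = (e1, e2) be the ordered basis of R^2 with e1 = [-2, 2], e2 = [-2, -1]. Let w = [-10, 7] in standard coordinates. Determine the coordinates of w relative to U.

[4, 1]

We seek scalars with c_1 e1 + c_2 e2 = w; equivalently solve M c = w where the columns of M are e1, e2.
System: -2c_1 - 2c_2 = -10, 2c_1 - c_2 = 7; solving gives c_1 = 4, c_2 = 1.
Check: 4e1 + e2 = [-10, 7].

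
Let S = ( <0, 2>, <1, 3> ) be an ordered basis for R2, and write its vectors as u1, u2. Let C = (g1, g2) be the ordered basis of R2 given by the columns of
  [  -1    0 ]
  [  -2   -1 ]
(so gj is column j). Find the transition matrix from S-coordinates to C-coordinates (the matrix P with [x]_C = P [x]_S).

[[0, -1], [-2, -1]]

Take x = uj: its S-coordinates are the j-th standard unit vector, so P e_j — column j of P — equals [uj]_C.
u1 = 0·g1 - 2g2, giving column 1 = <0, -2>; repeating for each j gives P = [[0, -1], [-2, -1]].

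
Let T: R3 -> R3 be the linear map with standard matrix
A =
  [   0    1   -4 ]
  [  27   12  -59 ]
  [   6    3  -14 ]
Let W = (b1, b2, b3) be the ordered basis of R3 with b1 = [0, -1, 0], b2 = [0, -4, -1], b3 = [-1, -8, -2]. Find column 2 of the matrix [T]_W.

Column 2 of [T]_W is the W-coordinate vector of T(b2).
In standard coordinates T(b2) = A b2 = [0, 11, 2].
Converting to W: [0, 11, 2] = -3b1 - 2b2 + 0·b3, so the coordinate vector is [-3, -2, 0].

[-3, -2, 0]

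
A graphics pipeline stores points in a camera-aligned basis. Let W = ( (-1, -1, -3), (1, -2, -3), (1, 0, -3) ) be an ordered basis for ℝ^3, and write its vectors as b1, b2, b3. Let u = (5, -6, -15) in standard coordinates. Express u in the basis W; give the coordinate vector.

Write u = c_1 b1 + ... + c_3 b3 and solve for the c_i.
Gaussian elimination on [M | u] yields c = (0, 3, 2).
Check: 0·b1 + 3b2 + 2b3 = (5, -6, -15).

(0, 3, 2)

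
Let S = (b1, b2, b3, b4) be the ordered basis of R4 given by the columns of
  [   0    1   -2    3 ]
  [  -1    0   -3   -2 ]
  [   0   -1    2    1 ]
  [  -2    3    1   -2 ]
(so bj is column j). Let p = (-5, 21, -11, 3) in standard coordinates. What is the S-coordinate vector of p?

Write p = c_1 b1 + ... + c_4 b4 and solve for the c_i.
Row-reducing the augmented matrix [M | p] gives c = (-1, -1, -4, -4).
Check: -b1 - b2 - 4b3 - 4b4 = (-5, 21, -11, 3).

(-1, -1, -4, -4)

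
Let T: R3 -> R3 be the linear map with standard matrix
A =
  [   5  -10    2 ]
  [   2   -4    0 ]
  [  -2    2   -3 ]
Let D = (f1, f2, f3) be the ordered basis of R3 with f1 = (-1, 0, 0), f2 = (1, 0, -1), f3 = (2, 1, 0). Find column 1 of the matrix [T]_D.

Column 1 of [T]_D is the D-coordinate vector of T(f1).
In standard coordinates T(f1) = A f1 = (-5, -2, 2).
Converting to D: (-5, -2, 2) = -f1 - 2f2 - 2f3, so the coordinate vector is (-1, -2, -2).

(-1, -2, -2)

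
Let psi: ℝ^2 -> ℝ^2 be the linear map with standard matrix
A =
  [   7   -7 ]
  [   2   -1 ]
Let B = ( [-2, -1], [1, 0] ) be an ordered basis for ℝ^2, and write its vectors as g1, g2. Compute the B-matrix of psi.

[[3, -2], [-1, 3]]

Let P have columns g1, g2. Then [psi]_B = P^(-1) A P.
Here det P = 1, so P^(-1) is integer; computing A P first and then P^(-1)(A P) gives [[3, -2], [-1, 3]].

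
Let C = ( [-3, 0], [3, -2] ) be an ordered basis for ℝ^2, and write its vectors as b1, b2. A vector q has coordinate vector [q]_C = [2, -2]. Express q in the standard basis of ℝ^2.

[-12, 4]

By definition q = 2b1 - 2b2.
Summing componentwise gives [-12, 4].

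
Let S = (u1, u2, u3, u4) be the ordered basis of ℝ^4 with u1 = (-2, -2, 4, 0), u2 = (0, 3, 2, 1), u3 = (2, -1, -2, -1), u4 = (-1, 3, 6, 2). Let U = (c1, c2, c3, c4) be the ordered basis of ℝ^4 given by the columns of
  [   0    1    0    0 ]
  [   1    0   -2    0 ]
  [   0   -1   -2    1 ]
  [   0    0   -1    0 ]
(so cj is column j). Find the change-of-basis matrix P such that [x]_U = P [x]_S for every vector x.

[[-2, 1, 1, -1], [-2, 0, 2, -1], [0, -1, 1, -2], [2, 0, 2, 1]]

Take x = uj: its S-coordinates are the j-th standard unit vector, so P e_j — column j of P — equals [uj]_U.
u1 = -2c1 - 2c2 + 0·c3 + 2c4, giving column 1 = (-2, -2, 0, 2); repeating for each j gives P = [[-2, 1, 1, -1], [-2, 0, 2, -1], [0, -1, 1, -2], [2, 0, 2, 1]].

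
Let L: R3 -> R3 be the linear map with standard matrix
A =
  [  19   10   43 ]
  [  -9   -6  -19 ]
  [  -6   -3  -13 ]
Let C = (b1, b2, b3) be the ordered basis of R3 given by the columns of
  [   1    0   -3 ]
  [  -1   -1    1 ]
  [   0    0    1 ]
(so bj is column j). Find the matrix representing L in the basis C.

[[0, -1, 2], [0, -2, -2], [-3, 3, 2]]

With P the matrix whose columns are b1, ..., b3, [L]_C = P^(-1) A P.
Column by column: L(b1) = A b1 = (9, -3, -3); its C-coordinates (0, 0, -3) give column 1.
Continuing for each basis vector yields [L]_C = [[0, -1, 2], [0, -2, -2], [-3, 3, 2]].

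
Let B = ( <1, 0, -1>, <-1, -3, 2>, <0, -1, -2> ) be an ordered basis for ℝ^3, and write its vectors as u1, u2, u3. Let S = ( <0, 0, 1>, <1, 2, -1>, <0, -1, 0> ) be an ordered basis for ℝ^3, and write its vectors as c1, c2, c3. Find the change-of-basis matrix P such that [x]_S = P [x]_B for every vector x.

[[0, 1, -2], [1, -1, 0], [2, 1, 1]]

Let M have columns uj and N have columns cj. Then for every x, N [x]_S = x = M [x]_B, so P = N^(-1) M.
Since det N = -1, N^(-1) has integer entries; multiplying gives P = [[0, 1, -2], [1, -1, 0], [2, 1, 1]].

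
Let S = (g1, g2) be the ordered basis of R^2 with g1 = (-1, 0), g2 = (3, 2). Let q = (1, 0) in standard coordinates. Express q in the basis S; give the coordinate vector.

(-1, 0)

[q]_S is the unique c with M c = q, where M has columns g1, g2.
System: -c_1 + 3c_2 = 1, 0c_1 + 2c_2 = 0; solving gives c_1 = -1, c_2 = 0.
Check: -g1 + 0·g2 = (1, 0).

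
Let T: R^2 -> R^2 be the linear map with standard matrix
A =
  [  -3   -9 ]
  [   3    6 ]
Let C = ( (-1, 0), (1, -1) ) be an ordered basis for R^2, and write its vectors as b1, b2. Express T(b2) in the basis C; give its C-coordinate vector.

(-3, 3)

Compute T(b2) = A b2 = (6, -3) in standard coordinates.
Then write this in C-coordinates: solve for y in y_1 b1 + y_2 b2 = (6, -3).
This gives y = (-3, 3), which is column 2 of [T]_C.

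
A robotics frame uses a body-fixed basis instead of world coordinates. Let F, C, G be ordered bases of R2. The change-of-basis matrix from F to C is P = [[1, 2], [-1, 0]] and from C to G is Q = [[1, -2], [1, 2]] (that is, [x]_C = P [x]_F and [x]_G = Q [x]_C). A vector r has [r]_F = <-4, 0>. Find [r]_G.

Apply P to get C-coordinates <-4, 4>, then Q to get G-coordinates.
The result is [r]_G = <-12, 4>.

<-12, 4>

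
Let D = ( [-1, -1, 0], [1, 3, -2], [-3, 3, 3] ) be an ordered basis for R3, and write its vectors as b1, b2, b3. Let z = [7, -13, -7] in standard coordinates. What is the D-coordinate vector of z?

[1, -1, -3]

We seek scalars with c_1 b1 + ... + c_3 b3 = z; equivalently solve M c = z where the columns of M are b1, ..., b3.
Gaussian elimination on [M | z] yields c = (1, -1, -3).
Check: b1 - b2 - 3b3 = [7, -13, -7].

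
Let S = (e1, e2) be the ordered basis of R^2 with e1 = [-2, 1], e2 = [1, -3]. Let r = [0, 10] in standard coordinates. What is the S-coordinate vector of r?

We seek scalars with c_1 e1 + c_2 e2 = r; equivalently solve M c = r where the columns of M are e1, e2.
System: -2c_1 + c_2 = 0, c_1 - 3c_2 = 10; solving gives c_1 = -2, c_2 = -4.
Check: -2e1 - 4e2 = [0, 10].

[-2, -4]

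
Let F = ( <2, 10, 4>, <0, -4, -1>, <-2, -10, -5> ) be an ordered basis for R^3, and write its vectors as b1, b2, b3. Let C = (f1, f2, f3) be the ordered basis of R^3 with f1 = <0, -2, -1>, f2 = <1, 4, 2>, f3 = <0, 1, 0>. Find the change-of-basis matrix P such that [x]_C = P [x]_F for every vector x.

[[0, 1, 1], [2, 0, -2], [2, -2, 0]]

Let M have columns bj and N have columns fj. Then for every x, N [x]_C = x = M [x]_F, so P = N^(-1) M.
Since det N = -1, N^(-1) has integer entries; multiplying gives P = [[0, 1, 1], [2, 0, -2], [2, -2, 0]].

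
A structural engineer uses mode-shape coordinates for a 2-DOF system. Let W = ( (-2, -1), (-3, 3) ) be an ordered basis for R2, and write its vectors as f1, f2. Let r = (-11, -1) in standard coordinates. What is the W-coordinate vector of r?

(4, 1)

We seek scalars with c_1 f1 + c_2 f2 = r; equivalently solve M c = r where the columns of M are f1, f2.
System: -2c_1 - 3c_2 = -11, -c_1 + 3c_2 = -1; solving gives c_1 = 4, c_2 = 1.
Check: 4f1 + f2 = (-11, -1).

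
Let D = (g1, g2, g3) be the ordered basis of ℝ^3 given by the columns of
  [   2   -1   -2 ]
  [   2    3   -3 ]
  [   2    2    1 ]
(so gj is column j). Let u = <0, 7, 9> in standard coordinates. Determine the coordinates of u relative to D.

Write u = c_1 g1 + ... + c_3 g3 and solve for the c_i.
Solving this 3x3 system gives c = (2, 2, 1).
Check: 2g1 + 2g2 + g3 = <0, 7, 9>.

<2, 2, 1>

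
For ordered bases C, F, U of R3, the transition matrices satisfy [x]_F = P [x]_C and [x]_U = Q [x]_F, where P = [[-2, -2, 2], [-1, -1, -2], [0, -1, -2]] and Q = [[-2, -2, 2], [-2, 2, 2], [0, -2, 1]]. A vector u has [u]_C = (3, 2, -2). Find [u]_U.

First [u]_F = P [u]_C = (-14, -1, 2).
Then [u]_U = Q [u]_F = (34, 30, 4).

(34, 30, 4)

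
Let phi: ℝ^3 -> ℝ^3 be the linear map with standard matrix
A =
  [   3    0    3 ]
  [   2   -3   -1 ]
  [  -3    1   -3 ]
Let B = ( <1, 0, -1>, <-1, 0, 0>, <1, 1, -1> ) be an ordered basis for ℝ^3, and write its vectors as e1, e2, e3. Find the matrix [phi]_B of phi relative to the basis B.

[[-3, -1, -1], [0, 0, -1], [3, -2, 0]]

With P the matrix whose columns are e1, ..., e3, [phi]_B = P^(-1) A P.
Column by column: phi(e1) = A e1 = <0, 3, 0>; its B-coordinates <-3, 0, 3> give column 1.
Continuing for each basis vector yields [phi]_B = [[-3, -1, -1], [0, 0, -1], [3, -2, 0]].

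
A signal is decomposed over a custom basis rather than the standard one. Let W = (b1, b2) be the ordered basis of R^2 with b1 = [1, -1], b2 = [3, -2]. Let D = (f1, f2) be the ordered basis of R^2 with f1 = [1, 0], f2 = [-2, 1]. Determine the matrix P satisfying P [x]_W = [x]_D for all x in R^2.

Let M have columns bj and N have columns fj. Then for every x, N [x]_D = x = M [x]_W, so P = N^(-1) M.
Since det N = 1, N^(-1) has integer entries; multiplying gives P = [[-1, -1], [-1, -2]].

[[-1, -1], [-1, -2]]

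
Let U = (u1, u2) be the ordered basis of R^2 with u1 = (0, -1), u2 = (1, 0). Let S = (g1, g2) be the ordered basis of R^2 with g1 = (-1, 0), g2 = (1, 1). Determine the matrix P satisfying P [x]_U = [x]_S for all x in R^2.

Column j of P is [uj]_S, since P maps U-coordinates to S-coordinates.
Expressing u1 in S: u1 = -g1 - g2, so column 1 of P is (-1, -1).
Doing the same for each uj gives P = [[-1, -1], [-1, 0]].

[[-1, -1], [-1, 0]]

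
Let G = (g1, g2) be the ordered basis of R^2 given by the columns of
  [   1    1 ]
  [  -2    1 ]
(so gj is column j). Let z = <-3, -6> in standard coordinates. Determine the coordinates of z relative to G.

<1, -4>

We seek scalars with c_1 g1 + c_2 g2 = z; equivalently solve M c = z where the columns of M are g1, g2.
System: c_1 + c_2 = -3, -2c_1 + c_2 = -6; solving gives c_1 = 1, c_2 = -4.
Check: g1 - 4g2 = <-3, -6>.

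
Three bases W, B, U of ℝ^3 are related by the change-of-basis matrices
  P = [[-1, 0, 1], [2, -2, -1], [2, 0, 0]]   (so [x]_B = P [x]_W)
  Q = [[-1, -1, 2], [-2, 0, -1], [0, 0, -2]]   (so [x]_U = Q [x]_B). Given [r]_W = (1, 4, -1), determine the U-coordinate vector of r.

(11, 2, -4)

Apply P to get B-coordinates (-2, -5, 2), then Q to get U-coordinates.
The result is [r]_U = (11, 2, -4).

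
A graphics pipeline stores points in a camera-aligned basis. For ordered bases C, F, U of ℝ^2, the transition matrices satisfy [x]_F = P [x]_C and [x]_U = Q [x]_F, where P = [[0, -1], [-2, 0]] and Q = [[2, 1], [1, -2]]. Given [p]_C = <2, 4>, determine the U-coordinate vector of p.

<-12, 4>

Composing the changes, [p]_U = Q P [p]_C.
Q P = [[-2, -2], [4, -1]]; applying this to <2, 4> gives <-12, 4>.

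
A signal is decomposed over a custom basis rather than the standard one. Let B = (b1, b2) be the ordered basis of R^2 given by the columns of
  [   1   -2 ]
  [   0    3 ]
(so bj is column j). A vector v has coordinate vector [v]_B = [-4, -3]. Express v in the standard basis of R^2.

[2, -9]

The coordinates say v = -4b1 - 3b2; adding the scaled basis vectors gives [2, -9].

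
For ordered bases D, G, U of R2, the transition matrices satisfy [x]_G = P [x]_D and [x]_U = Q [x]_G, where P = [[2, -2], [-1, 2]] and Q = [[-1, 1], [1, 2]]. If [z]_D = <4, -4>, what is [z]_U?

<-28, -8>

First [z]_G = P [z]_D = <16, -12>.
Then [z]_U = Q [z]_G = <-28, -8>.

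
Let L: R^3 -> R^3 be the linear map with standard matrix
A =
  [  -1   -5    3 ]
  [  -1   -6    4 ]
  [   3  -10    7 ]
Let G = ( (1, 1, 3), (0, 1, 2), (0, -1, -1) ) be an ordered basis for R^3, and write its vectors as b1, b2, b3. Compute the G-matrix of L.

Let P have columns b1, ..., b3. Then [L]_G = P^(-1) A P.
Here det P = 1, so P^(-1) is integer; computing A P first and then P^(-1)(A P) gives [[3, 1, 2], [3, 0, -3], [1, -1, -3]].

[[3, 1, 2], [3, 0, -3], [1, -1, -3]]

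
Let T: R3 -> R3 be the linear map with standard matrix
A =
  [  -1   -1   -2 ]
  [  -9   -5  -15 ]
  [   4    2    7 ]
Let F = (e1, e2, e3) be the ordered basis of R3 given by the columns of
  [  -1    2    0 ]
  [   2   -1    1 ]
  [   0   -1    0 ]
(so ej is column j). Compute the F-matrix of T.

[[1, 1, -3], [0, 1, -2], [-3, 1, -1]]

The j-th column of [T]_F is [T(ej)]_F.
T(e1) = A e1 = (-1, -1, 0) = e1 + 0·e2 - 3e3, so column 1 is (1, 0, -3).
Repeating for e2, e3 and assembling the columns gives [[1, 1, -3], [0, 1, -2], [-3, 1, -1]].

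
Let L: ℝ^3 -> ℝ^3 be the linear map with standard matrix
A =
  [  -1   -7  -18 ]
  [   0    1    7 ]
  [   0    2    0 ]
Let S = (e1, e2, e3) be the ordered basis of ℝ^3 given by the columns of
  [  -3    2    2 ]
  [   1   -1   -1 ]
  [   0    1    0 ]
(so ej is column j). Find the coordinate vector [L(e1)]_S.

Compute L(e1) = A e1 = (-4, 1, 2) in standard coordinates.
Then write this in S-coordinates: solve for y in y_1 e1 + ... + y_3 e3 = (-4, 1, 2).
This gives y = (2, 2, -1), which is column 1 of [L]_S.

(2, 2, -1)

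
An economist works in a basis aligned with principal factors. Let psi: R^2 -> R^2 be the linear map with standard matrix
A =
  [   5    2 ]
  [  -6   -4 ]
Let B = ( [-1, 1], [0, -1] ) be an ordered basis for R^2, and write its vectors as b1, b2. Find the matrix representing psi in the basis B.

The j-th column of [psi]_B is [psi(bj)]_B.
psi(b1) = A b1 = [-3, 2] = 3b1 + b2, so column 1 is [3, 1].
Repeating for b2 and assembling the columns gives [[3, 2], [1, -2]].

[[3, 2], [1, -2]]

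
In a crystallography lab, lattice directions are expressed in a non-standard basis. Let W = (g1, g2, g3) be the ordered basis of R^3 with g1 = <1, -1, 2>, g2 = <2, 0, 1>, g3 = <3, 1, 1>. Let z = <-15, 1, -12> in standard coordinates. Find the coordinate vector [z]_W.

[z]_W is the unique c with M c = z, where M has columns g1, ..., g3.
Row-reducing the augmented matrix [M | z] gives c = (-4, -1, -3).
Check: -4g1 - g2 - 3g3 = <-15, 1, -12>.

<-4, -1, -3>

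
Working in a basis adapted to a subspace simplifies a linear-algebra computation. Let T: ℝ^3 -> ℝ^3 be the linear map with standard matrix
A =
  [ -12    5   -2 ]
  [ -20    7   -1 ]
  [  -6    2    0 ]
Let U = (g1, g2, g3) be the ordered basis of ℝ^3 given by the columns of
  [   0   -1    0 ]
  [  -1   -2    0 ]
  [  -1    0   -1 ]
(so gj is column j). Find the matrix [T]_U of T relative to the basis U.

With P the matrix whose columns are g1, ..., g3, [T]_U = P^(-1) A P.
Column by column: T(g1) = A g1 = <-3, -6, -2>; its U-coordinates <0, 3, 2> give column 1.
Continuing for each basis vector yields [T]_U = [[0, -2, 3], [3, -2, -2], [2, 0, -3]].

[[0, -2, 3], [3, -2, -2], [2, 0, -3]]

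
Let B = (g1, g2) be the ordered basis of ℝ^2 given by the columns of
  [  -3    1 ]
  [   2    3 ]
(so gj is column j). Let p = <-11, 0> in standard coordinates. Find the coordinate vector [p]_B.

<3, -2>

We seek scalars with c_1 g1 + c_2 g2 = p; equivalently solve M c = p where the columns of M are g1, g2.
System: -3c_1 + c_2 = -11, 2c_1 + 3c_2 = 0; solving gives c_1 = 3, c_2 = -2.
Check: 3g1 - 2g2 = <-11, 0>.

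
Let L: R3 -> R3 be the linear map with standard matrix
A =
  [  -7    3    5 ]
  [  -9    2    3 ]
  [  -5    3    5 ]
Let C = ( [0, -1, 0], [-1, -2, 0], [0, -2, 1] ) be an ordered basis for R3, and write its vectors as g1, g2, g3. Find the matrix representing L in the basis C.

The j-th column of [L]_C is [L(gj)]_C.
L(g1) = A g1 = [-3, -2, -3] = 2g1 + 3g2 - 3g3, so column 1 is [2, 3, -3].
Repeating for g2, g3 and assembling the columns gives [[2, -1, 1], [3, -1, 1], [-3, -1, -1]].

[[2, -1, 1], [3, -1, 1], [-3, -1, -1]]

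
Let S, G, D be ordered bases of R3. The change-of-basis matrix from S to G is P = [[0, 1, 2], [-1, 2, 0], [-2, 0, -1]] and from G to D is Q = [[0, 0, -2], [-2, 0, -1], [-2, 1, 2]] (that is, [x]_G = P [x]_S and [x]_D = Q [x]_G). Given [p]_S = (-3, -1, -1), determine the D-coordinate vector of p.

(-14, -1, 21)

First [p]_G = P [p]_S = (-3, 1, 7).
Then [p]_D = Q [p]_G = (-14, -1, 21).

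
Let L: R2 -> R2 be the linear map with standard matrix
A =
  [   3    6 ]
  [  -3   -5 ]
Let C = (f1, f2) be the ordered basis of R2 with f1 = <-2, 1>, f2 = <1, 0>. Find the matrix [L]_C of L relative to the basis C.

[[1, -3], [2, -3]]

Let P have columns f1, f2. Then [L]_C = P^(-1) A P.
Here det P = -1, so P^(-1) is integer; computing A P first and then P^(-1)(A P) gives [[1, -3], [2, -3]].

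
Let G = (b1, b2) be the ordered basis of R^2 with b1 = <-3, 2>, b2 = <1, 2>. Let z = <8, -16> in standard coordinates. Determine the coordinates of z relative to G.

<-4, -4>

We seek scalars with c_1 b1 + c_2 b2 = z; equivalently solve M c = z where the columns of M are b1, b2.
System: -3c_1 + c_2 = 8, 2c_1 + 2c_2 = -16; solving gives c_1 = -4, c_2 = -4.
Check: -4b1 - 4b2 = <8, -16>.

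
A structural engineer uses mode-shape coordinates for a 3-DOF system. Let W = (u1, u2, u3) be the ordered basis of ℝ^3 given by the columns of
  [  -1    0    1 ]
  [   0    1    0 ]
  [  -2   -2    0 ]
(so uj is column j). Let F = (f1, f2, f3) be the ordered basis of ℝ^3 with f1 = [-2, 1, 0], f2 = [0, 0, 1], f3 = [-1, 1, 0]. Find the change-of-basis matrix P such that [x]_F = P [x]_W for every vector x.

[[1, -1, -1], [-2, -2, 0], [-1, 2, 1]]

Column j of P is [uj]_F, since P maps W-coordinates to F-coordinates.
Expressing u1 in F: u1 = f1 - 2f2 - f3, so column 1 of P is [1, -2, -1].
Doing the same for each uj gives P = [[1, -1, -1], [-2, -2, 0], [-1, 2, 1]].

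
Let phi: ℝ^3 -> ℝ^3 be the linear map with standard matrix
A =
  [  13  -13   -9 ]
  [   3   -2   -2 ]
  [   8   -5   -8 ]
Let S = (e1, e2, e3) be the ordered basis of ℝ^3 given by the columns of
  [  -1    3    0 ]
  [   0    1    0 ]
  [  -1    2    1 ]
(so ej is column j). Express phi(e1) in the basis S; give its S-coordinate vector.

(1, -1, 3)

Column 1 of [phi]_S is the S-coordinate vector of phi(e1).
In standard coordinates phi(e1) = A e1 = (-4, -1, 0).
Converting to S: (-4, -1, 0) = e1 - e2 + 3e3, so the coordinate vector is (1, -1, 3).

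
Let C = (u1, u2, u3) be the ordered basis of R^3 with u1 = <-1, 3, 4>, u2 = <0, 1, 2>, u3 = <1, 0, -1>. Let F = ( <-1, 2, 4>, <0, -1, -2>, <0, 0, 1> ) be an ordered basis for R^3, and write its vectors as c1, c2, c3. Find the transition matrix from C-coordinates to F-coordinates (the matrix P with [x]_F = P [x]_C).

Column j of P is [uj]_F, since P maps C-coordinates to F-coordinates.
Expressing u1 in F: u1 = c1 - c2 - 2c3, so column 1 of P is <1, -1, -2>.
Doing the same for each uj gives P = [[1, 0, -1], [-1, -1, -2], [-2, 0, -1]].

[[1, 0, -1], [-1, -1, -2], [-2, 0, -1]]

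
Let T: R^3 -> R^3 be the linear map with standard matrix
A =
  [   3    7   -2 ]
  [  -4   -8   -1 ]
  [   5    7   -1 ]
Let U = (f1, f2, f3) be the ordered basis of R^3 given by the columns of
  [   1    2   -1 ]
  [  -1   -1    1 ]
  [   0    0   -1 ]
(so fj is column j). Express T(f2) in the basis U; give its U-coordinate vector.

Column 2 of [T]_U is the U-coordinate vector of T(f2).
In standard coordinates T(f2) = A f2 = (-1, 0, 3).
Converting to U: (-1, 0, 3) = -2f1 - f2 - 3f3, so the coordinate vector is (-2, -1, -3).

(-2, -1, -3)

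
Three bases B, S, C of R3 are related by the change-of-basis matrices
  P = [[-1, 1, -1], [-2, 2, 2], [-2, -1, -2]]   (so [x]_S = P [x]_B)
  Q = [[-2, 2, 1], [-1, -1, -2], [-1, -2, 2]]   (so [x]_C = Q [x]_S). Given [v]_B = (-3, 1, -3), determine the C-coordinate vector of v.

Apply P to get S-coordinates (7, 2, 11), then Q to get C-coordinates.
The result is [v]_C = (1, -31, 11).

(1, -31, 11)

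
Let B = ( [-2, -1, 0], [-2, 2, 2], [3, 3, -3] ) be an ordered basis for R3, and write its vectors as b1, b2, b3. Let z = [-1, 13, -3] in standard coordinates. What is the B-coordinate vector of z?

[2, 3, 3]

Write z = c_1 b1 + ... + c_3 b3 and solve for the c_i.
Solving this 3x3 system gives c = (2, 3, 3).
Check: 2b1 + 3b2 + 3b3 = [-1, 13, -3].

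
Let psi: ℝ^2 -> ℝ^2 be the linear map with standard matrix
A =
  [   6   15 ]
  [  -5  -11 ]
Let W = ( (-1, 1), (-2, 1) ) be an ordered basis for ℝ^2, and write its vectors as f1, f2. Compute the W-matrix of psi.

Let P have columns f1, f2. Then [psi]_W = P^(-1) A P.
Here det P = 1, so P^(-1) is integer; computing A P first and then P^(-1)(A P) gives [[-3, 1], [-3, -2]].

[[-3, 1], [-3, -2]]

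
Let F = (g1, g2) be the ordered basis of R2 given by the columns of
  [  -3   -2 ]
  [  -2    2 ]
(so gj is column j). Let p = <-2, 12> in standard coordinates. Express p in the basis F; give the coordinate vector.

<-2, 4>

[p]_F is the unique c with M c = p, where M has columns g1, g2.
System: -3c_1 - 2c_2 = -2, -2c_1 + 2c_2 = 12; solving gives c_1 = -2, c_2 = 4.
Check: -2g1 + 4g2 = <-2, 12>.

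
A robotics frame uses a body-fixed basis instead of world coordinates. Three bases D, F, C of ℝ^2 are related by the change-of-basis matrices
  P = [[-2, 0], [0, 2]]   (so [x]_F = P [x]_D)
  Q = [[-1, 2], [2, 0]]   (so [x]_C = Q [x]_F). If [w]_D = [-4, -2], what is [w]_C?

First [w]_F = P [w]_D = [8, -4].
Then [w]_C = Q [w]_F = [-16, 16].

[-16, 16]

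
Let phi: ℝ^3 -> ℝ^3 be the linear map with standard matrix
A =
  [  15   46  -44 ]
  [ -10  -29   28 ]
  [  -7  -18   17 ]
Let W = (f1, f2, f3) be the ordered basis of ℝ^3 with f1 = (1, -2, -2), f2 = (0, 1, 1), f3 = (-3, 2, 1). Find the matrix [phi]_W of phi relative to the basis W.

[[2, 2, -3], [2, 3, -2], [-3, 0, -2]]

With P the matrix whose columns are f1, ..., f3, [phi]_W = P^(-1) A P.
Column by column: phi(f1) = A f1 = (11, -8, -5); its W-coordinates (2, 2, -3) give column 1.
Continuing for each basis vector yields [phi]_W = [[2, 2, -3], [2, 3, -2], [-3, 0, -2]].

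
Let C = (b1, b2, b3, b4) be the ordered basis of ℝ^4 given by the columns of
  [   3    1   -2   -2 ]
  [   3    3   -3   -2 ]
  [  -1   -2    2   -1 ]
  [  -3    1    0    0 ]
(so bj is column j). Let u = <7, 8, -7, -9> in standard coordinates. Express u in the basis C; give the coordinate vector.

<3, 0, -1, 2>

Write u = c_1 b1 + ... + c_4 b4 and solve for the c_i.
Gaussian elimination on [M | u] yields c = (3, 0, -1, 2).
Check: 3b1 + 0·b2 - b3 + 2b4 = <7, 8, -7, -9>.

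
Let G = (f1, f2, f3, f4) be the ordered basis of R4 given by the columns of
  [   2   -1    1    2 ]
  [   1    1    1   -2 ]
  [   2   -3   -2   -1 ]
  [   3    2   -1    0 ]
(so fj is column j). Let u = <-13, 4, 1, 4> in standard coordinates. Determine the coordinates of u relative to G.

<-1, 2, -3, -3>

We seek scalars with c_1 f1 + ... + c_4 f4 = u; equivalently solve M c = u where the columns of M are f1, ..., f4.
Gaussian elimination on [M | u] yields c = (-1, 2, -3, -3).
Check: -f1 + 2f2 - 3f3 - 3f4 = <-13, 4, 1, 4>.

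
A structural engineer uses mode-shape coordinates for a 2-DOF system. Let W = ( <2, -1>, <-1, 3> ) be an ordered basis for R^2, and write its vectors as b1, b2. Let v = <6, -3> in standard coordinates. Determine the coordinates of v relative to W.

[v]_W is the unique c with M c = v, where M has columns b1, b2.
System: 2c_1 - c_2 = 6, -c_1 + 3c_2 = -3; solving gives c_1 = 3, c_2 = 0.
Check: 3b1 + 0·b2 = <6, -3>.

<3, 0>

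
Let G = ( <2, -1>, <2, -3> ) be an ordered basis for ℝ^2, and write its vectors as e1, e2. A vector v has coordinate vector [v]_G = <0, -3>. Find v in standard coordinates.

v = M [v]_G, where M has columns e1, e2.
Carrying out the matrix-vector product, v = <-6, 9>.

<-6, 9>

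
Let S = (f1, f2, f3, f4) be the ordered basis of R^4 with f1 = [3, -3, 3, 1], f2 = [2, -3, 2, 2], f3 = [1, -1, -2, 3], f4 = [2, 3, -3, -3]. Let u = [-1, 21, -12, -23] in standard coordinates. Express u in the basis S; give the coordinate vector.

Write u = c_1 f1 + ... + c_4 f4 and solve for the c_i.
Solving this 4x4 system gives c = (-2, 0, -3, 4).
Check: -2f1 + 0·f2 - 3f3 + 4f4 = [-1, 21, -12, -23].

[-2, 0, -3, 4]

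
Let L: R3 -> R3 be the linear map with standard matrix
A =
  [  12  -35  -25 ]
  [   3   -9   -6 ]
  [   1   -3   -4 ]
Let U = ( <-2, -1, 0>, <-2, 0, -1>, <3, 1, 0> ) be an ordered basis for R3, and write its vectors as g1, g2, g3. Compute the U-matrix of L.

[[0, -3, 1], [-1, -2, 0], [3, -3, 1]]

Let P have columns g1, ..., g3. Then [L]_U = P^(-1) A P.
Here det P = 1, so P^(-1) is integer; computing A P first and then P^(-1)(A P) gives [[0, -3, 1], [-1, -2, 0], [3, -3, 1]].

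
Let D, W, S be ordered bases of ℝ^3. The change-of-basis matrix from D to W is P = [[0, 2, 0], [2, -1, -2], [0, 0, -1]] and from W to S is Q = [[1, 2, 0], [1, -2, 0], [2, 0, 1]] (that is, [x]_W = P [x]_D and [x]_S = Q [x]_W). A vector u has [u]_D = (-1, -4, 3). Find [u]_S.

(-16, 0, -19)

Apply P to get W-coordinates (-8, -4, -3), then Q to get S-coordinates.
The result is [u]_S = (-16, 0, -19).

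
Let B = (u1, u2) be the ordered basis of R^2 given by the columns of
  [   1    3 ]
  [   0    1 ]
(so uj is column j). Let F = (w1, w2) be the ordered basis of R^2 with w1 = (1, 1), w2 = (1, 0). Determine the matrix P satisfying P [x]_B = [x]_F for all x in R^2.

[[0, 1], [1, 2]]

Let M have columns uj and N have columns wj. Then for every x, N [x]_F = x = M [x]_B, so P = N^(-1) M.
Since det N = -1, N^(-1) has integer entries; multiplying gives P = [[0, 1], [1, 2]].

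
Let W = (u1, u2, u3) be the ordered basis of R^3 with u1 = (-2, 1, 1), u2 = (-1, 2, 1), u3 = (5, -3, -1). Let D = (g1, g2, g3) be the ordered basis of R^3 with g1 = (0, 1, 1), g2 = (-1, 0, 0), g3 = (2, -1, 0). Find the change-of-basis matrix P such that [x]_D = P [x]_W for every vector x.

Let M have columns uj and N have columns gj. Then for every x, N [x]_D = x = M [x]_W, so P = N^(-1) M.
Since det N = 1, N^(-1) has integer entries; multiplying gives P = [[1, 1, -1], [2, -1, -1], [0, -1, 2]].

[[1, 1, -1], [2, -1, -1], [0, -1, 2]]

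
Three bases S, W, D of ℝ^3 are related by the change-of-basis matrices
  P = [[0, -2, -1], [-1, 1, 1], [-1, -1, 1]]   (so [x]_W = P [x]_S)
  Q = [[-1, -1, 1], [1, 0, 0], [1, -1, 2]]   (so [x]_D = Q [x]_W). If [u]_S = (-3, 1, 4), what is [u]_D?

(4, -6, -2)

Apply P to get W-coordinates (-6, 8, 6), then Q to get D-coordinates.
The result is [u]_D = (4, -6, -2).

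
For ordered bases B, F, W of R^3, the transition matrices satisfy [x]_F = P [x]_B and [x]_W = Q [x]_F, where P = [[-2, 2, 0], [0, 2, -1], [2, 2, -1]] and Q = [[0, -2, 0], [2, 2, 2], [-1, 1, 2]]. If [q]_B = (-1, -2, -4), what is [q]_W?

First [q]_F = P [q]_B = (-2, 0, -2).
Then [q]_W = Q [q]_F = (0, -8, -2).

(0, -8, -2)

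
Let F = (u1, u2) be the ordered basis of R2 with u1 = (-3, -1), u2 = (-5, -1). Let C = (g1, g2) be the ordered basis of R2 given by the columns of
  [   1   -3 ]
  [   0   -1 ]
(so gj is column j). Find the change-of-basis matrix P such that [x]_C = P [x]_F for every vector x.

Let M have columns uj and N have columns gj. Then for every x, N [x]_C = x = M [x]_F, so P = N^(-1) M.
Since det N = -1, N^(-1) has integer entries; multiplying gives P = [[0, -2], [1, 1]].

[[0, -2], [1, 1]]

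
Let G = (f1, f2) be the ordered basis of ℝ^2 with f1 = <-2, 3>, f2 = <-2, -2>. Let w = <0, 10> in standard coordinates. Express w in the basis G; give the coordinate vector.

We seek scalars with c_1 f1 + c_2 f2 = w; equivalently solve M c = w where the columns of M are f1, f2.
System: -2c_1 - 2c_2 = 0, 3c_1 - 2c_2 = 10; solving gives c_1 = 2, c_2 = -2.
Check: 2f1 - 2f2 = <0, 10>.

<2, -2>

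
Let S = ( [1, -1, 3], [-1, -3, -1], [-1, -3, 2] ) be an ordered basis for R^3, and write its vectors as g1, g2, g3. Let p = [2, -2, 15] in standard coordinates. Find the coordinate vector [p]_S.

[2, -3, 3]

We seek scalars with c_1 g1 + ... + c_3 g3 = p; equivalently solve M c = p where the columns of M are g1, ..., g3.
Gaussian elimination on [M | p] yields c = (2, -3, 3).
Check: 2g1 - 3g2 + 3g3 = [2, -2, 15].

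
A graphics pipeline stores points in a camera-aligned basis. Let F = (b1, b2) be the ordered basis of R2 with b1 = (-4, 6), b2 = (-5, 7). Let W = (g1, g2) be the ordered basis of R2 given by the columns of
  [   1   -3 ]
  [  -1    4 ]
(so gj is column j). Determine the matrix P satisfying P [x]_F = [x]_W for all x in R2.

[[2, 1], [2, 2]]

Column j of P is [bj]_W, since P maps F-coordinates to W-coordinates.
Expressing b1 in W: b1 = 2g1 + 2g2, so column 1 of P is (2, 2).
Doing the same for each bj gives P = [[2, 1], [2, 2]].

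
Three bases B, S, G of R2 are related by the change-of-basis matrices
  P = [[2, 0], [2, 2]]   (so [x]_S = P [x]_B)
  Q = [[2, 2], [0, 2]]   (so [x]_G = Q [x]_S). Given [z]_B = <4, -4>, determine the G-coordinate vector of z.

<16, 0>

First [z]_S = P [z]_B = <8, 0>.
Then [z]_G = Q [z]_S = <16, 0>.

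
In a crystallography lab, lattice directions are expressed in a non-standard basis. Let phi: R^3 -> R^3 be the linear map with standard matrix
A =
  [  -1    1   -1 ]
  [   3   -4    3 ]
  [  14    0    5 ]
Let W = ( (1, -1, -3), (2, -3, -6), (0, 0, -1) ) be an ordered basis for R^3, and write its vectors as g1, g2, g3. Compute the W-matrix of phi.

[[-1, 3, -3], [1, -1, 2], [-2, -1, 2]]

The j-th column of [phi]_W is [phi(gj)]_W.
phi(g1) = A g1 = (1, -2, -1) = -g1 + g2 - 2g3, so column 1 is (-1, 1, -2).
Repeating for g2, g3 and assembling the columns gives [[-1, 3, -3], [1, -1, 2], [-2, -1, 2]].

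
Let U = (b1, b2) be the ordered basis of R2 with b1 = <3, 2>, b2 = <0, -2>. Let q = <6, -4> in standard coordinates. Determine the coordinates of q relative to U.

We seek scalars with c_1 b1 + c_2 b2 = q; equivalently solve M c = q where the columns of M are b1, b2.
System: 3c_1 + 0c_2 = 6, 2c_1 - 2c_2 = -4; solving gives c_1 = 2, c_2 = 4.
Check: 2b1 + 4b2 = <6, -4>.

<2, 4>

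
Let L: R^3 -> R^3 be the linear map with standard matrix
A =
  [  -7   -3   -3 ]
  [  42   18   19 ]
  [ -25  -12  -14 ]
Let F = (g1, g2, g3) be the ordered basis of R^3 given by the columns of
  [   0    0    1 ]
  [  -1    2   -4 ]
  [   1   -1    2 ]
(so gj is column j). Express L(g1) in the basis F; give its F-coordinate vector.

Column 1 of [L]_F is the F-coordinate vector of L(g1).
In standard coordinates L(g1) = A g1 = <0, 1, -2>.
Converting to F: <0, 1, -2> = -3g1 - g2 + 0·g3, so the coordinate vector is <-3, -1, 0>.

<-3, -1, 0>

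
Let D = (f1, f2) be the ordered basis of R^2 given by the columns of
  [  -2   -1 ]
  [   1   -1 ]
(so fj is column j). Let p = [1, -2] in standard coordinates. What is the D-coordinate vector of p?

[-1, 1]

We seek scalars with c_1 f1 + c_2 f2 = p; equivalently solve M c = p where the columns of M are f1, f2.
System: -2c_1 - c_2 = 1, c_1 - c_2 = -2; solving gives c_1 = -1, c_2 = 1.
Check: -f1 + f2 = [1, -2].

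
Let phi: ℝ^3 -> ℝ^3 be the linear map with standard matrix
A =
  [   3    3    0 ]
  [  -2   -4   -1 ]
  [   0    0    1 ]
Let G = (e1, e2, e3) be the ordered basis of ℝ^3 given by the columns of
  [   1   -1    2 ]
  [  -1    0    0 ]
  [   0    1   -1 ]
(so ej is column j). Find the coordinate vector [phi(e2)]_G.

Compute phi(e2) = A e2 = [-3, 1, 1] in standard coordinates.
Then write this in G-coordinates: solve for y in y_1 e1 + ... + y_3 e3 = [-3, 1, 1].
This gives y = [-1, 0, -1], which is column 2 of [phi]_G.

[-1, 0, -1]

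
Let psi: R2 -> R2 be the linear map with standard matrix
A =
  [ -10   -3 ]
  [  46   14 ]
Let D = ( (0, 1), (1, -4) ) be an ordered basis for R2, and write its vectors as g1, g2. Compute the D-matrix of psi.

The j-th column of [psi]_D is [psi(gj)]_D.
psi(g1) = A g1 = (-3, 14) = 2g1 - 3g2, so column 1 is (2, -3).
Repeating for g2 and assembling the columns gives [[2, -2], [-3, 2]].

[[2, -2], [-3, 2]]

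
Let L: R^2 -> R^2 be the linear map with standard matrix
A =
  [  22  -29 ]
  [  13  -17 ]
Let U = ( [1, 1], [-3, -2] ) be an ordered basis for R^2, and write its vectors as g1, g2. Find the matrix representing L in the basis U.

The j-th column of [L]_U is [L(gj)]_U.
L(g1) = A g1 = [-7, -4] = 2g1 + 3g2, so column 1 is [2, 3].
Repeating for g2 and assembling the columns gives [[2, 1], [3, 3]].

[[2, 1], [3, 3]]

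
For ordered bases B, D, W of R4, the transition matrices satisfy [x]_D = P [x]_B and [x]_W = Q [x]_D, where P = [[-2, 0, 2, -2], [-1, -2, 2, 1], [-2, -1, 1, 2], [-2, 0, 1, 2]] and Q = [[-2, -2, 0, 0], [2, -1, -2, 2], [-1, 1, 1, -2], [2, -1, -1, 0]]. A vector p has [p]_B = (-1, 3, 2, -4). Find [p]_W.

First [p]_D = P [p]_B = (14, -5, -7, -4).
Then [p]_W = Q [p]_D = (-18, 39, -18, 40).

(-18, 39, -18, 40)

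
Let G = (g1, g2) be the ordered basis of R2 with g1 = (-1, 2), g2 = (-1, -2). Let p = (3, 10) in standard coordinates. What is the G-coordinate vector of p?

(1, -4)

Write p = c_1 g1 + c_2 g2 and solve for the c_i.
System: -c_1 - c_2 = 3, 2c_1 - 2c_2 = 10; solving gives c_1 = 1, c_2 = -4.
Check: g1 - 4g2 = (3, 10).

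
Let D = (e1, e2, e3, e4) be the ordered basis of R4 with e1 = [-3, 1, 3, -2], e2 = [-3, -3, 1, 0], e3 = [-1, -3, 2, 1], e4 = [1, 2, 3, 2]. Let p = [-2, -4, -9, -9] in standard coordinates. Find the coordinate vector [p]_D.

[1, -2, 1, -4]

We seek scalars with c_1 e1 + ... + c_4 e4 = p; equivalently solve M c = p where the columns of M are e1, ..., e4.
Row-reducing the augmented matrix [M | p] gives c = (1, -2, 1, -4).
Check: e1 - 2e2 + e3 - 4e4 = [-2, -4, -9, -9].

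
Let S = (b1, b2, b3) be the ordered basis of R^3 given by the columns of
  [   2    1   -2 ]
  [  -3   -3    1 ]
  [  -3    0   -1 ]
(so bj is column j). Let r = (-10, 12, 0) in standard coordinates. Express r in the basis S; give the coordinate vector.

(-1, -2, 3)

Write r = c_1 b1 + ... + c_3 b3 and solve for the c_i.
Solving this 3x3 system gives c = (-1, -2, 3).
Check: -b1 - 2b2 + 3b3 = (-10, 12, 0).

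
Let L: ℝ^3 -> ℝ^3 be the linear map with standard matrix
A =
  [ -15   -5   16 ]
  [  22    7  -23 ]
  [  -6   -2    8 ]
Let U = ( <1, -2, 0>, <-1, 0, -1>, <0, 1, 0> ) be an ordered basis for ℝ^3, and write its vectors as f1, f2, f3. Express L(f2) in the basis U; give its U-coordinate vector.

<1, 2, 3>

Column 2 of [L]_U is the U-coordinate vector of L(f2).
In standard coordinates L(f2) = A f2 = <-1, 1, -2>.
Converting to U: <-1, 1, -2> = f1 + 2f2 + 3f3, so the coordinate vector is <1, 2, 3>.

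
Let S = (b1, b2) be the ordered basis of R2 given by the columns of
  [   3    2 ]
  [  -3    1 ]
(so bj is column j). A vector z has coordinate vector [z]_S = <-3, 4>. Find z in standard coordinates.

<-1, 13>

z = M [z]_S, where M has columns b1, b2.
Carrying out the matrix-vector product, z = <-1, 13>.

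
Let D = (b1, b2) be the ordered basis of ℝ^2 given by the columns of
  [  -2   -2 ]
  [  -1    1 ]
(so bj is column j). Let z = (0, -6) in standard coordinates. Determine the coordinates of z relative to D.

We seek scalars with c_1 b1 + c_2 b2 = z; equivalently solve M c = z where the columns of M are b1, b2.
System: -2c_1 - 2c_2 = 0, -c_1 + c_2 = -6; solving gives c_1 = 3, c_2 = -3.
Check: 3b1 - 3b2 = (0, -6).

(3, -3)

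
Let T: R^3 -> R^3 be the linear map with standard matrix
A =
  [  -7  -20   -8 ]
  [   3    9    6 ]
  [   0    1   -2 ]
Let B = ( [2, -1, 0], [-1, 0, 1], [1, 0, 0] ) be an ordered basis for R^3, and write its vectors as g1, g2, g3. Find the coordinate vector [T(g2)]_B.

[-3, -2, 3]

Column 2 of [T]_B is the B-coordinate vector of T(g2).
In standard coordinates T(g2) = A g2 = [-1, 3, -2].
Converting to B: [-1, 3, -2] = -3g1 - 2g2 + 3g3, so the coordinate vector is [-3, -2, 3].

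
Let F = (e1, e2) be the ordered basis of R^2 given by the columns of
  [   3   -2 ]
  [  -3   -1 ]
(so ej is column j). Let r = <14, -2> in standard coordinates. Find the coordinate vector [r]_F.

<2, -4>

We seek scalars with c_1 e1 + c_2 e2 = r; equivalently solve M c = r where the columns of M are e1, e2.
System: 3c_1 - 2c_2 = 14, -3c_1 - c_2 = -2; solving gives c_1 = 2, c_2 = -4.
Check: 2e1 - 4e2 = <14, -2>.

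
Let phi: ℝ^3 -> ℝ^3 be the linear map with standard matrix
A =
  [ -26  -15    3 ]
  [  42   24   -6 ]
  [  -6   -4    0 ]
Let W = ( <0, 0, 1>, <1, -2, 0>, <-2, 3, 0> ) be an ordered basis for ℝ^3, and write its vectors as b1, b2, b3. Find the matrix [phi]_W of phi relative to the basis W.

The j-th column of [phi]_W is [phi(bj)]_W.
phi(b1) = A b1 = <3, -6, 0> = 0·b1 + 3b2 + 0·b3, so column 1 is <0, 3, 0>.
Repeating for b2, b3 and assembling the columns gives [[0, 2, 0], [3, 0, 3], [0, -2, -2]].

[[0, 2, 0], [3, 0, 3], [0, -2, -2]]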